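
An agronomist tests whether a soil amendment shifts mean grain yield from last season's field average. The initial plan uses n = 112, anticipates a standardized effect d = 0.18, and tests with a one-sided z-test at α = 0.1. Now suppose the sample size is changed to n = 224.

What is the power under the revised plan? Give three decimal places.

With n = 224: δ = d·√n = 0.18 × √224 = 2.6940. Critical value z_{0.1} = 1.282.
Revised power = P(Z > 1.282 − δ) = Φ(1.412) = 0.9211.

Power ≈ 0.921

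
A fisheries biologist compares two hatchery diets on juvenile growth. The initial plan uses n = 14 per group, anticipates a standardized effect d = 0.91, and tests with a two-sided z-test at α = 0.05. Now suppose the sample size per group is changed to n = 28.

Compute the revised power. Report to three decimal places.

With n = 28 per group: δ = d·√(n/2) = 0.91 × √(28/2) = 3.4049. Critical value z_{0.025} = 1.960.
Revised power = Φ(δ − 1.960) + Φ(−δ − 1.960) = Φ(1.445) + Φ(-5.365) = 0.9258 + 0.0000 = 0.9258.

Power ≈ 0.926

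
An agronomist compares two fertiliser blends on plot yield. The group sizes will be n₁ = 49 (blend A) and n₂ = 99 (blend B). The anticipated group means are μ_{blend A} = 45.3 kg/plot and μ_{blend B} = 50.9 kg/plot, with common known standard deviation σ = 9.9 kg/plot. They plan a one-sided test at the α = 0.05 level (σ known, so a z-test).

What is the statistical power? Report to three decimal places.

Standardized effect: d = |μ_{blend A} − μ_{blend B}| / σ = |45.3 − 50.9| / 9.9 = 0.5657
Noncentrality parameter: δ = d / √(1/n₁ + 1/n₂) = 0.5657 / √(1/49 + 1/99) = 3.2385
Critical value for a one-sided test at α = 0.05: z_α = 1.645.
Power = Φ(δ − 1.645) = Φ(1.594) = 0.9445.

Power ≈ 0.944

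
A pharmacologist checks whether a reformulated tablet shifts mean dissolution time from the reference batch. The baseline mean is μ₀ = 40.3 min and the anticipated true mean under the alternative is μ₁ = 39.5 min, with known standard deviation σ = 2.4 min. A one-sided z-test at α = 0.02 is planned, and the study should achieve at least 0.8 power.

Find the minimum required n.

n = 76

Standardized effect: d = |μ₁ − μ₀| / σ = |39.5 − 40.3| / 2.4 = 0.3333
Set Φ(δ − 2.054) = 0.8; then δ − 2.054 = Φ⁻¹(0.8) = 0.842, giving δ = 2.895.
δ = d·√n ⇒ n = (δ/d)² = (2.895 / 0.3333)² = 75.45.
Rounding up, n = 76.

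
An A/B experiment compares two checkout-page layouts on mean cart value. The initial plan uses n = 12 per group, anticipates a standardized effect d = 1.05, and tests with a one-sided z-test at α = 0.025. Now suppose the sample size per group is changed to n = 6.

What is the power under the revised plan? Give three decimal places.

With n = 6 per group: δ = d·√(n/2) = 1.05 × √(6/2) = 1.8187. Critical value z_{0.025} = 1.960.
Revised power = Φ(δ − 1.960) = Φ(-0.141) = 0.4438.

Power ≈ 0.444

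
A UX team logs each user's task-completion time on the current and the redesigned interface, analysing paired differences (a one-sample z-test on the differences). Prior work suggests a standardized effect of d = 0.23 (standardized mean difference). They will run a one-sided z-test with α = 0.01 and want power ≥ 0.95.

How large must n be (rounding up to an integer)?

n = 299

For power 0.95 need Φ(δ − z_{0.01}) = 0.95, so δ = z_{0.01} + z_{0.05} = 2.326 + 1.645 = 3.971.
δ = d·√n ⇒ n = (δ/d)² = (3.971 / 0.23)² = 298.12.
Rounding up, n = 299.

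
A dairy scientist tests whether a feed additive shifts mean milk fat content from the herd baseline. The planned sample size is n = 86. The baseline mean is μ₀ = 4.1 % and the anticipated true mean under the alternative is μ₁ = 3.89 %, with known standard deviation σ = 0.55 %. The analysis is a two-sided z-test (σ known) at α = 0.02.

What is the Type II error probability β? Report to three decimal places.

β ≈ 0.112

Standardized effect: d = |μ₁ − μ₀| / σ = |3.89 − 4.1| / 0.55 = 0.3818
Noncentrality parameter: δ = d·√n = 0.3818 × √86 = 3.5408
Critical value for a two-sided test at α = 0.02: z_{α/2} = 2.326.
Power = Φ(δ − 2.326) + Φ(−δ − 2.326) = Φ(1.214) + Φ(-5.867) = 0.8877 + 0.0000 = 0.8877.
Type II error: β = 1 − power = 1 − 0.8877 = 0.1123.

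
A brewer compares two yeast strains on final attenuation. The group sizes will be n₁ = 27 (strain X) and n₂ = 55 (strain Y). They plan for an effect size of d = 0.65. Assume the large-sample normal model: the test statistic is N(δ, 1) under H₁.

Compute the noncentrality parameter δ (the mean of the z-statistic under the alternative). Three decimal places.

The noncentrality parameter scales effect size by the design's sample-size factor: δ = d / √(1/n₁ + 1/n₂) = 0.65 / √(1/27 + 1/55) = 2.7661

δ ≈ 2.766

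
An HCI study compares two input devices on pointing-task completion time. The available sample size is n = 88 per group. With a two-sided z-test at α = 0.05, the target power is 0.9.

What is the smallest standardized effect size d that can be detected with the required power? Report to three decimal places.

Required noncentrality: δ = z_{0.025} + z_{0.10} = 1.960 + 1.282 = 3.242.
(Lower-tail contribution to power is negligible for δ > 0.)
δ = d·√(n/2) ⇒ d = δ/√(n/2) = 3.242/√(88/2) = 0.4887.

d ≈ 0.489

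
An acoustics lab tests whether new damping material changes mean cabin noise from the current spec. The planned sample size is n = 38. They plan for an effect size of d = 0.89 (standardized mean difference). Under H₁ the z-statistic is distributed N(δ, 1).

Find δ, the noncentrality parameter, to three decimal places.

δ ≈ 5.486

The noncentrality parameter scales effect size by the design's sample-size factor: δ = d·√n = 0.89 × √38 = 5.4863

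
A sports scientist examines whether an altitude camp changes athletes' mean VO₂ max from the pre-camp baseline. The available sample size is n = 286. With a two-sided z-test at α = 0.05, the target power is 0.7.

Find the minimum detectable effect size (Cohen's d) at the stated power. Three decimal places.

d ≈ 0.147

Required noncentrality: δ = z_{0.025} + z_{0.30} = 1.960 + 0.524 = 2.484.
(The second rejection-region term Φ(−δ − z_{α/2}) is negligible and dropped.)
δ = d·√n ⇒ d = δ/√n = 2.484/√286 = 0.1469.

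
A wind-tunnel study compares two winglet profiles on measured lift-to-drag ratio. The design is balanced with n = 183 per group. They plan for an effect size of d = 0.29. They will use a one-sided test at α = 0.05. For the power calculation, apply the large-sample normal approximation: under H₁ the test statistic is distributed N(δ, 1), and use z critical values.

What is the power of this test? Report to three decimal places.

Noncentrality parameter: λ = d·√(n/2) = 0.29 × √(183/2) = 2.7740
One-sided α = 0.05 → critical value z_{0.05} = 1.645.
Power = P(Z > 1.645 − λ) = Φ(1.129) = 0.8706.

Power ≈ 0.871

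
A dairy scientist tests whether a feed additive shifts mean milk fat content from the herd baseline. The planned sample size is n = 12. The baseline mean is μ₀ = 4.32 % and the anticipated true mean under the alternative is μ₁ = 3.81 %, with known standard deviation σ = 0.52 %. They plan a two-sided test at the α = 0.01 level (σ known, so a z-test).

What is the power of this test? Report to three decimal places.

Standardized effect: d = |μ₁ − μ₀| / σ = |3.81 − 4.32| / 0.52 = 0.9808
Noncentrality parameter: δ = d·√n = 0.9808 × √12 = 3.3975
Critical value for a two-sided test at α = 0.01: z_{α/2} = 2.576.
Power = Φ(δ − 2.576) + Φ(−δ − 2.576) = Φ(0.822) + Φ(-5.973) = 0.7944 + 0.0000 = 0.7944.

Power ≈ 0.794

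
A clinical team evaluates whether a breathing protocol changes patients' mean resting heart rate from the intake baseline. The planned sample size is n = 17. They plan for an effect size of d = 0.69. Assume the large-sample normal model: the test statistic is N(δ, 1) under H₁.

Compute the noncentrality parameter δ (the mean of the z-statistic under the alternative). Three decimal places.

δ ≈ 2.845

The noncentrality parameter scales effect size by the design's sample-size factor: δ = d·√n = 0.69 × √17 = 2.8449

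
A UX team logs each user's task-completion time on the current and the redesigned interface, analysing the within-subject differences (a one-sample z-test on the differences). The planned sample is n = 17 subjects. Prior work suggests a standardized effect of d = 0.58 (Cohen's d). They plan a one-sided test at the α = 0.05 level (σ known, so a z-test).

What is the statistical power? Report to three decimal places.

Noncentrality parameter: δ = d·√n = 0.58 × √17 = 2.3914
One-sided α = 0.05 → critical value z_{0.05} = 1.645.
Power = P(Z > 1.645 − δ) = Φ(0.747) = 0.7723.

Power ≈ 0.772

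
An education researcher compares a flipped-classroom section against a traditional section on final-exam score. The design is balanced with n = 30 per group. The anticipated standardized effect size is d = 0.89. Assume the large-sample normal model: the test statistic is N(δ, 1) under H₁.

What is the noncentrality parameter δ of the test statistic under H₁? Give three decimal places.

δ = d·√(n/2) = 0.89 × √(30/2) = 3.4470

δ ≈ 3.447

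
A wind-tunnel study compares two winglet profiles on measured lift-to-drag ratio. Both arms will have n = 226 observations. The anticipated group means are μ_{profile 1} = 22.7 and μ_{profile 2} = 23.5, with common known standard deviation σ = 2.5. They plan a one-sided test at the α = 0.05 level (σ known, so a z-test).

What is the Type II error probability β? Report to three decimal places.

β ≈ 0.039

Standardized effect: d = |μ_{profile 1} − μ_{profile 2}| / σ = |22.7 − 23.5| / 2.5 = 0.3200
Noncentrality parameter: δ = d·√(n/2) = 0.3200 × √(226/2) = 3.4016
One-sided α = 0.05 → critical value z_{0.05} = 1.645.
Power = P(Z > 1.645 − δ) = Φ(1.757) = 0.9605.
Type II error: β = 1 − power = 1 − 0.9605 = 0.0395.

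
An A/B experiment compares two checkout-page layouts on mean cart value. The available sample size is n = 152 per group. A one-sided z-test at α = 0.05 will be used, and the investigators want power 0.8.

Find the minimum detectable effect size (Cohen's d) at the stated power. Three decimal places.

d ≈ 0.285

Required noncentrality: δ = z_{0.05} + z_{0.20} = 1.645 + 0.842 = 2.486.
δ = d·√(n/2) ⇒ d = δ/√(n/2) = 2.486/√(152/2) = 0.2852.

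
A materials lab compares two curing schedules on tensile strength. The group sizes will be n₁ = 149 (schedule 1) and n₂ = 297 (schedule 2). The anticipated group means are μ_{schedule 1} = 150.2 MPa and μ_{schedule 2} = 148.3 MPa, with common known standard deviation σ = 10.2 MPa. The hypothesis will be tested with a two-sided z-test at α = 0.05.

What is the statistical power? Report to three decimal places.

Standardized effect: d = |μ_{schedule 1} − μ_{schedule 2}| / σ = |150.2 − 148.3| / 10.2 = 0.1863
Noncentrality parameter: δ = d / √(1/n₁ + 1/n₂) = 0.1863 / √(1/149 + 1/297) = 1.8555
Critical value for a two-sided test at α = 0.05: z_{α/2} = 1.960.
Power = Φ(δ − 1.960) + Φ(−δ − 1.960) = Φ(-0.104) + Φ(-3.815) = 0.4584 + 0.0001 = 0.4585.

Power ≈ 0.458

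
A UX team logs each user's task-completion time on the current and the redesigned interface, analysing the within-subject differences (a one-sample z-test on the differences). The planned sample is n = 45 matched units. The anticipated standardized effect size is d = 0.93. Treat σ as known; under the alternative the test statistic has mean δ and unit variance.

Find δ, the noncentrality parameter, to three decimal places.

δ ≈ 6.239

δ = d·√n = 0.93 × √45 = 6.2386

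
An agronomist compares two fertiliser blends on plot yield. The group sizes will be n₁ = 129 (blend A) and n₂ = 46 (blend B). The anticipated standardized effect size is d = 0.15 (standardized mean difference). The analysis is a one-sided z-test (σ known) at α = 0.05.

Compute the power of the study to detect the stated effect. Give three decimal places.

Power ≈ 0.220

Noncentrality parameter: δ = d / √(1/n₁ + 1/n₂) = 0.15 / √(1/129 + 1/46) = 0.8735
Critical value for a one-sided test at α = 0.05: z_α = 1.645.
Power = Φ(δ − 1.645) = Φ(-0.771) = 0.2202.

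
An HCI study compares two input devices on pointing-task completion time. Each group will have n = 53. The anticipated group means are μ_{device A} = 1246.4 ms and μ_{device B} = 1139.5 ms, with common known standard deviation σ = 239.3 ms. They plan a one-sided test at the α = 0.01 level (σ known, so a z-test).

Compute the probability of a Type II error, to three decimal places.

Standardized effect: d = |μ_{device A} − μ_{device B}| / σ = |1246.4 − 1139.5| / 239.3 = 0.4467
Noncentrality parameter: δ = d·√(n/2) = 0.4467 × √(53/2) = 2.2996
Critical value for a one-sided test at α = 0.01: z_α = 2.326.
Power = P(Z > 2.326 − δ) = Φ(-0.027) = 0.4893.
Type II error: β = 1 − power = 1 − 0.4893 = 0.5107.

β ≈ 0.511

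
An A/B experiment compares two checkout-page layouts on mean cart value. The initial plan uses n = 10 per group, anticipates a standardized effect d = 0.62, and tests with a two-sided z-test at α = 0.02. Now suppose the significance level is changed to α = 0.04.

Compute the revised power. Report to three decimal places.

Power ≈ 0.253

δ = d·√(n/2) = 0.62 × √(10/2) = 1.3864 (unchanged). New critical value: z_{0.02} = 2.054.
Revised power = Φ(δ − 2.054) + Φ(−δ − 2.054) = Φ(-0.667) + Φ(-3.440) = 0.2523 + 0.0003 = 0.2526.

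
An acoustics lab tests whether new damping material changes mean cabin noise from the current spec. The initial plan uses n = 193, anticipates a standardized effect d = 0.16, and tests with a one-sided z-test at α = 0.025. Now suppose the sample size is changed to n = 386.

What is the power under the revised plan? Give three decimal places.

Power ≈ 0.882

With n = 386: δ = d·√n = 0.16 × √386 = 3.1435. Critical value z_{0.025} = 1.960.
Revised power = Φ(δ − 1.960) = Φ(1.184) = 0.8817.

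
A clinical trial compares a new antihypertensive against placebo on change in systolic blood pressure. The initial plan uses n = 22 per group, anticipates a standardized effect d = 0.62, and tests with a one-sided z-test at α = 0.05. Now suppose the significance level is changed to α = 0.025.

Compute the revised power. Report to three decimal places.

δ = d·√(n/2) = 0.62 × √(22/2) = 2.0563 (unchanged). New critical value: z_{0.025} = 1.960.
Revised power = Φ(δ − 1.960) = Φ(0.096) = 0.5384.

Power ≈ 0.538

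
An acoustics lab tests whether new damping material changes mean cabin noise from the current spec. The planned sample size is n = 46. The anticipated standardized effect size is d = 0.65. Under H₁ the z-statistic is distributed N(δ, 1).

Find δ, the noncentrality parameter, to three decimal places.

δ = d·√n = 0.65 × √46 = 4.4085

δ ≈ 4.409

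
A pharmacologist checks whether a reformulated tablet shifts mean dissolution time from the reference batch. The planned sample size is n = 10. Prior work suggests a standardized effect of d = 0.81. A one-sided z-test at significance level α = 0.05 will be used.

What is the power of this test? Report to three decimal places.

Power ≈ 0.820

Noncentrality parameter: δ = d·√n = 0.81 × √10 = 2.5614
One-sided α = 0.05 → critical value z_{0.05} = 1.645.
Power = P(Z > 1.645 − δ) = Φ(0.917) = 0.8203.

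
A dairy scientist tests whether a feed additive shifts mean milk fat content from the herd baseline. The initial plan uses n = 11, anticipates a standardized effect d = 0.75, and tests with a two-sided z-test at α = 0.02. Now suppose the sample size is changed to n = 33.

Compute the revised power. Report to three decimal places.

Power ≈ 0.976

With n = 33: δ = d·√n = 0.75 × √33 = 4.3084. Critical value z_{0.01} = 2.326.
Revised power = Φ(δ − 2.326) + Φ(−δ − 2.326) = Φ(1.982) + Φ(-6.635) = 0.9763 + 0.0000 = 0.9763.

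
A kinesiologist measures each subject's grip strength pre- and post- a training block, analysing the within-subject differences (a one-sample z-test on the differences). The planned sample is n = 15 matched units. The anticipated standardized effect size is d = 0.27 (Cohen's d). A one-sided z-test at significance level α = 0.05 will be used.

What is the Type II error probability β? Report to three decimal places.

Noncentrality parameter: δ = d·√n = 0.27 × √15 = 1.0457
Critical value for a one-sided test at α = 0.05: z_α = 1.645.
Power = Φ(δ − 1.645) = Φ(-0.599) = 0.2745.
Type II error: β = 1 − power = 1 − 0.2745 = 0.7255.

β ≈ 0.725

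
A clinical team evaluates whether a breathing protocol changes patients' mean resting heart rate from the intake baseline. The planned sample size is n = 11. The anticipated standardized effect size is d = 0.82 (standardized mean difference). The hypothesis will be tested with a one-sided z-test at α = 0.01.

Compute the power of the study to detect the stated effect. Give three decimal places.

Power ≈ 0.653

Noncentrality parameter: λ = d·√n = 0.82 × √11 = 2.7196
Critical value for a one-sided test at α = 0.01: z_α = 2.326.
Power = Φ(λ − 2.326) = Φ(0.393) = 0.6529.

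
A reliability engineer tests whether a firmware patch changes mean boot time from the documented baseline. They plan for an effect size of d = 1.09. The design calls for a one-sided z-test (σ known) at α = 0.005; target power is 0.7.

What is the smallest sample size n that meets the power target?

n = 9

For power 0.7 need Φ(δ − z_{0.005}) = 0.7, so δ = z_{0.005} + z_{0.30} = 2.576 + 0.524 = 3.100.
δ = d·√n ⇒ n = (δ/d)² = (3.100 / 1.09)² = 8.09.
Round up to the next whole unit.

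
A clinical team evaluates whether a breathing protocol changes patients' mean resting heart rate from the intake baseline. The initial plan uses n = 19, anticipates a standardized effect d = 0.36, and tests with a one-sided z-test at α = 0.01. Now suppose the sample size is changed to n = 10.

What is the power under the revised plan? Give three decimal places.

With n = 10: δ = d·√n = 0.36 × √10 = 1.1384. Critical value z_{0.01} = 2.326.
Revised power = Φ(δ − 2.326) = Φ(-1.188) = 0.1174.

Power ≈ 0.117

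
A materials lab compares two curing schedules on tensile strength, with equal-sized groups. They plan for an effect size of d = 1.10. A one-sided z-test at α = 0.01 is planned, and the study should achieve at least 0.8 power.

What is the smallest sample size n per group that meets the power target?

Set Φ(δ − 2.326) = 0.8; then δ − 2.326 = Φ⁻¹(0.8) = 0.842, giving δ = 3.168.
δ = d·√(n/2) ⇒ n = 2(δ/d)² = 2 × (3.168 / 1.10)² = 16.59.
Rounding up, n = 17 per group.

n = 17 per group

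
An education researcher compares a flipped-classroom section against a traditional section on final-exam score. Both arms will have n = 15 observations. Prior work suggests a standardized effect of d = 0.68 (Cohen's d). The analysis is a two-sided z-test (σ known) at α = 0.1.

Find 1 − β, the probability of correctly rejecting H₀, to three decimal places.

Noncentrality parameter: δ = d·√(n/2) = 0.68 × √(15/2) = 1.8623
Two-sided α = 0.1 → critical value z_{0.05} = 1.645.
Power = Φ(δ − 1.645) + Φ(−δ − 1.645) = Φ(0.217) + Φ(-3.507) = 0.5861 + 0.0002 = 0.5863.

Power ≈ 0.586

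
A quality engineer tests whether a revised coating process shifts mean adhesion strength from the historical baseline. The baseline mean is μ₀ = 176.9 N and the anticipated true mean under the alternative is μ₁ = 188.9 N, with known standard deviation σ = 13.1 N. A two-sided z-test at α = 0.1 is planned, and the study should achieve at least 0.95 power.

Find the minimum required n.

n = 13

Standardized effect: d = |μ₁ − μ₀| / σ = |188.9 − 176.9| / 13.1 = 0.9160
Set Φ(δ − 1.645) = 0.95; then δ − 1.645 = Φ⁻¹(0.95) = 1.645, giving δ = 3.290.
(For δ > 0 the lower-tail rejection region contributes negligibly to power, so the one-term inversion is standard.)
δ = d·√n ⇒ n = (δ/d)² = (3.290 / 0.9160)² = 12.90.
Round up to the next whole unit.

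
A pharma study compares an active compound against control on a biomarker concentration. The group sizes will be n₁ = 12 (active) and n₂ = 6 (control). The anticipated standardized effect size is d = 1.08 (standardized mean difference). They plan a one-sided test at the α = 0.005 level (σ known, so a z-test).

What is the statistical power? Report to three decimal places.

Power ≈ 0.339

Noncentrality parameter: δ = d / √(1/n₁ + 1/n₂) = 1.08 / √(1/12 + 1/6) = 2.1600
One-sided α = 0.005 → critical value z_{0.005} = 2.576.
Power = Φ(δ − 2.576) = Φ(-0.416) = 0.3388.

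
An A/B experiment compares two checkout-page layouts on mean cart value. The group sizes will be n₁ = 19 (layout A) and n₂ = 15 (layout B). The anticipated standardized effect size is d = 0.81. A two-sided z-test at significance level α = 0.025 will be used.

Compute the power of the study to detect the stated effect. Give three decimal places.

Noncentrality parameter: δ = d / √(1/n₁ + 1/n₂) = 0.81 / √(1/19 + 1/15) = 2.3451
Two-sided α = 0.025 → critical value z_{0.0125} = 2.241.
Power = Φ(δ − 2.241) + Φ(−δ − 2.241) = Φ(0.104) + Φ(-4.587) = 0.5413 + 0.0000 = 0.5413.

Power ≈ 0.541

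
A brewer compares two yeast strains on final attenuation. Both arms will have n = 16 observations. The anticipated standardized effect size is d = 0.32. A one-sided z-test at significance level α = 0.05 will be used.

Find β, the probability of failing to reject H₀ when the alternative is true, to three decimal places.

Noncentrality parameter: δ = d·√(n/2) = 0.32 × √(16/2) = 0.9051
Critical value for a one-sided test at α = 0.05: z_α = 1.645.
Power = Φ(δ − 1.645) = Φ(-0.740) = 0.2297.
Type II error: β = 1 − power = 1 − 0.2297 = 0.7703.

β ≈ 0.770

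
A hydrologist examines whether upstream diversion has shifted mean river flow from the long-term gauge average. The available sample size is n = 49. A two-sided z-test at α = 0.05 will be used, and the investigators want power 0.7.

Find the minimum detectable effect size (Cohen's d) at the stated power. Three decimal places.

d ≈ 0.355

Required noncentrality: δ = z_{0.025} + z_{0.30} = 1.960 + 0.524 = 2.484.
(Lower-tail contribution to power is negligible for δ > 0.)
δ = d·√n ⇒ d = δ/√n = 2.484/√49 = 0.3549.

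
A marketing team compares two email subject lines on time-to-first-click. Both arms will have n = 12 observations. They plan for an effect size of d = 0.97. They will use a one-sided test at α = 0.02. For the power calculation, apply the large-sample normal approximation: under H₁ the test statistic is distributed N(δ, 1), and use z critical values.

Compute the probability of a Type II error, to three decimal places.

Noncentrality parameter: δ = d·√(n/2) = 0.97 × √(12/2) = 2.3760
Critical value for a one-sided test at α = 0.02: z_α = 2.054.
Power = P(Z > 2.054 − δ) = Φ(0.322) = 0.6264.
Type II error: β = 1 − power = 1 − 0.6264 = 0.3736.

β ≈ 0.374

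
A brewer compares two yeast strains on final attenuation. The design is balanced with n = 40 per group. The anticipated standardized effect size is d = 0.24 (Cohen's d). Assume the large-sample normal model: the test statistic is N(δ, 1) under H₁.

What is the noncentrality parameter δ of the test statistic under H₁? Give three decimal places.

The noncentrality parameter scales effect size by the design's sample-size factor: δ = d·√(n/2) = 0.24 × √(40/2) = 1.0733

δ ≈ 1.073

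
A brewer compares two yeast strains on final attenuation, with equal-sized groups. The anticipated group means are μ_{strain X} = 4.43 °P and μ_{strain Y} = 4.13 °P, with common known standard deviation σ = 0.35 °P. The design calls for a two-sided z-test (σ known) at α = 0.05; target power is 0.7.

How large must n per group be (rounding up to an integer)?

Standardized effect: d = |μ_{strain X} − μ_{strain Y}| / σ = |4.43 − 4.13| / 0.35 = 0.8571
Set Φ(δ − 1.960) = 0.7; then δ − 1.960 = Φ⁻¹(0.7) = 0.524, giving δ = 2.484.
(For δ > 0 the lower-tail rejection region contributes negligibly to power, so the one-term inversion is standard.)
δ = d·√(n/2) ⇒ n = 2(δ/d)² = 2 × (2.484 / 0.8571)² = 16.80.
Rounding up, n = 17 per group.

n = 17 per group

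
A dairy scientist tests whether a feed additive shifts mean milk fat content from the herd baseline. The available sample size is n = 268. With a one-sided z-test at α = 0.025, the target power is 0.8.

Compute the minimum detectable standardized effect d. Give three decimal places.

Need Φ(δ − 1.960) = 0.8, so δ = 1.960 + 0.842 = 2.802.
δ = d·√n ⇒ d = δ/√n = 2.802/√268 = 0.1711.

d ≈ 0.171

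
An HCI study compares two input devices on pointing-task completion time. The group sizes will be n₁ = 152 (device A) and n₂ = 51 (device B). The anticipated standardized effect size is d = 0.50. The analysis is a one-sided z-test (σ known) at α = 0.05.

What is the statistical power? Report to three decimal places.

Power ≈ 0.926

Noncentrality parameter: δ = d / √(1/n₁ + 1/n₂) = 0.50 / √(1/152 + 1/51) = 3.0898
Critical value for a one-sided test at α = 0.05: z_α = 1.645.
Power = Φ(δ − 1.645) = Φ(1.445) = 0.9258.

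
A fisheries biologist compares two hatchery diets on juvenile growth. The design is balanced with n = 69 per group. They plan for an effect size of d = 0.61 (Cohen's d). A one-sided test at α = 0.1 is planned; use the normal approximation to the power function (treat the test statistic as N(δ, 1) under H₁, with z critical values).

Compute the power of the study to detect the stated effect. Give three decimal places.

Noncentrality parameter: δ = d·√(n/2) = 0.61 × √(69/2) = 3.5829
Critical value for a one-sided test at α = 0.1: z_α = 1.282.
Power = Φ(δ − 1.282) = Φ(2.301) = 0.9893.

Power ≈ 0.989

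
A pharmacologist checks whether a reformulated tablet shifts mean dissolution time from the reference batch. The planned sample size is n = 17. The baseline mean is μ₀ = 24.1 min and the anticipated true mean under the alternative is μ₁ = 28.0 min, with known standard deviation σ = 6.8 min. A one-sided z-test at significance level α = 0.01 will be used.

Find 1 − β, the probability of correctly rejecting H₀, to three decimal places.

Power ≈ 0.515

Standardized effect: d = |μ₁ − μ₀| / σ = |28.0 − 24.1| / 6.8 = 0.5735
Noncentrality parameter: δ = d·√n = 0.5735 × √17 = 2.3647
Critical value for a one-sided test at α = 0.01: z_α = 2.326.
Power = Φ(δ − 2.326) = Φ(0.038) = 0.5153.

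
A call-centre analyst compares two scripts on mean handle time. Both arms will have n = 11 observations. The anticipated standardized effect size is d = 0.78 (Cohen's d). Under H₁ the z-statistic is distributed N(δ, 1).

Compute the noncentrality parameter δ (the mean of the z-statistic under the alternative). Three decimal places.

δ ≈ 1.829

δ = d·√(n/2) = 0.78 × √(11/2) = 1.8293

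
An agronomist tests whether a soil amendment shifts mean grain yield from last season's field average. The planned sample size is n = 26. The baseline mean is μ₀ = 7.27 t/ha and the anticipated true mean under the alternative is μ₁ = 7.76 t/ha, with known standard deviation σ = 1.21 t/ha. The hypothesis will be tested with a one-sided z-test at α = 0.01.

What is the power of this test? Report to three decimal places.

Power ≈ 0.397

Standardized effect: d = |μ₁ − μ₀| / σ = |7.76 − 7.27| / 1.21 = 0.4050
Noncentrality parameter: δ = d·√n = 0.4050 × √26 = 2.0649
One-sided α = 0.01 → critical value z_{0.01} = 2.326.
Power = Φ(δ − 2.326) = Φ(-0.261) = 0.3969.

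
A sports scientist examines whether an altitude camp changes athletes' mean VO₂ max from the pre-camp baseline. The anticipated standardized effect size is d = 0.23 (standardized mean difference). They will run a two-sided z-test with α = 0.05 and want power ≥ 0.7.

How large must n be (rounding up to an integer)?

n = 117

For power 0.7 need Φ(δ − z_{0.025}) = 0.7, so δ = z_{0.025} + z_{0.30} = 1.960 + 0.524 = 2.484.
(For δ > 0 the lower-tail rejection region contributes negligibly to power, so the one-term inversion is standard.)
δ = d·√n ⇒ n = (δ/d)² = (2.484 / 0.23)² = 116.67.
Rounding up, n = 117.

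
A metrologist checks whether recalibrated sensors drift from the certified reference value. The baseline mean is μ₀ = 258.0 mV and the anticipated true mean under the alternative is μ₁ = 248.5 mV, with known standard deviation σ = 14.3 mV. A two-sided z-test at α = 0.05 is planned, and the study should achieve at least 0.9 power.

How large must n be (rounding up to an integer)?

n = 24

Standardized effect: d = |μ₁ − μ₀| / σ = |248.5 − 258.0| / 14.3 = 0.6643
Set Φ(δ − 1.960) = 0.9; then δ − 1.960 = Φ⁻¹(0.9) = 1.282, giving δ = 3.242.
(The Φ(−δ − z_{α/2}) term is vanishingly small for δ > 0 and is dropped in the standard sample-size formula.)
δ = d·√n ⇒ n = (δ/d)² = (3.242 / 0.6643)² = 23.81.
Round up to the next whole unit.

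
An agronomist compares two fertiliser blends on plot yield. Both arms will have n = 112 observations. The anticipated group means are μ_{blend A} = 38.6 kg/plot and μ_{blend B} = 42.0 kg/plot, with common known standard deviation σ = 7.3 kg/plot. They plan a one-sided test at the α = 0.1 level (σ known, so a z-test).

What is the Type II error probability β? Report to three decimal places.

Standardized effect: d = |μ_{blend A} − μ_{blend B}| / σ = |38.6 − 42.0| / 7.3 = 0.4658
Noncentrality parameter: δ = d·√(n/2) = 0.4658 × √(112/2) = 3.4854
One-sided α = 0.1 → critical value z_{0.1} = 1.282.
Power = P(Z > 1.282 − δ) = Φ(2.204) = 0.9862.
Type II error: β = 1 − power = 1 − 0.9862 = 0.0138.

β ≈ 0.014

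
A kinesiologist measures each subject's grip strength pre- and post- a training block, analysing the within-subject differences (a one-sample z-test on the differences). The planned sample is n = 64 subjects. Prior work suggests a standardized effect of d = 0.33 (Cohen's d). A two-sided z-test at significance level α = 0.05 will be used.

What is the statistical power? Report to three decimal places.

Noncentrality parameter: λ = d·√n = 0.33 × √64 = 2.6400
Two-sided α = 0.05 → critical value z_{0.025} = 1.960.
Power = Φ(λ − 1.960) + Φ(−λ − 1.960) = Φ(0.680) + Φ(-4.600) = 0.7518 + 0.0000 = 0.7518.

Power ≈ 0.752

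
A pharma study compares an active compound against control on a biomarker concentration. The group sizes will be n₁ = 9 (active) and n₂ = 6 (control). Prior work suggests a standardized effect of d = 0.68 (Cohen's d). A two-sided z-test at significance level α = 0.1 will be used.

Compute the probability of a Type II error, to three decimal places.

β ≈ 0.637

Noncentrality parameter: δ = d / √(1/n₁ + 1/n₂) = 0.68 / √(1/9 + 1/6) = 1.2902
Critical value for a two-sided test at α = 0.1: z_{α/2} = 1.645.
Power = Φ(δ − 1.645) + Φ(−δ − 1.645) = Φ(-0.355) + Φ(-2.935) = 0.3614 + 0.0017 = 0.3631.
Type II error: β = 1 − power = 1 − 0.3631 = 0.6369.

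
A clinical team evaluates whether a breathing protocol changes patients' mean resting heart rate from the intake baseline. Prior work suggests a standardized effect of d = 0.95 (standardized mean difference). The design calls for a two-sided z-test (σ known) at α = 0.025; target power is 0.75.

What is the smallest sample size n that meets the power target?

n = 10

Set Φ(δ − 2.241) = 0.75; then δ − 2.241 = Φ⁻¹(0.75) = 0.674, giving δ = 2.916.
(The Φ(−δ − z_{α/2}) term is vanishingly small for δ > 0 and is dropped in the standard sample-size formula.)
δ = d·√n ⇒ n = (δ/d)² = (2.916 / 0.95)² = 9.42.
Round up to the next whole unit.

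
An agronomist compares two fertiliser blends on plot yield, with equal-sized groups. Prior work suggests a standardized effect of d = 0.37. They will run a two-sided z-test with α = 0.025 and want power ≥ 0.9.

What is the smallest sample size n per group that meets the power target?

n = 182 per group

Set Φ(δ − 2.241) = 0.9; then δ − 2.241 = Φ⁻¹(0.9) = 1.282, giving δ = 3.523.
(For δ > 0 the lower-tail rejection region contributes negligibly to power, so the one-term inversion is standard.)
δ = d·√(n/2) ⇒ n = 2(δ/d)² = 2 × (3.523 / 0.37)² = 181.32.
Round up to the next whole unit.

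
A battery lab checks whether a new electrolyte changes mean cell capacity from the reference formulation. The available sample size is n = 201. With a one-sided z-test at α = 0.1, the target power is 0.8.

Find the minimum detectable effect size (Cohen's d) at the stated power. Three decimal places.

d ≈ 0.150

Need Φ(δ − 1.282) = 0.8, so δ = 1.282 + 0.842 = 2.123.
δ = d·√n ⇒ d = δ/√n = 2.123/√201 = 0.1498.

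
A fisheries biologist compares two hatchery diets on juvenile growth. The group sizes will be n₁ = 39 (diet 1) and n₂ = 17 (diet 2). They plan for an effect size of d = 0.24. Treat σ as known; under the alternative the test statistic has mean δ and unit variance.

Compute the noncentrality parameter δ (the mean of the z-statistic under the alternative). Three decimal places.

δ ≈ 0.826

The noncentrality parameter scales effect size by the design's sample-size factor: δ = d / √(1/n₁ + 1/n₂) = 0.24 / √(1/39 + 1/17) = 0.8258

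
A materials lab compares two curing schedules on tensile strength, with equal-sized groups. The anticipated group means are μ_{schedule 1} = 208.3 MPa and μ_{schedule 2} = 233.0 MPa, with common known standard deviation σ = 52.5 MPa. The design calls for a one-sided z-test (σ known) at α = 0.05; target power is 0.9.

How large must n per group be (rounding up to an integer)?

Standardized effect: d = |μ_{schedule 1} − μ_{schedule 2}| / σ = |208.3 − 233.0| / 52.5 = 0.4705
For power 0.9 need Φ(δ − z_{0.05}) = 0.9, so δ = z_{0.05} + z_{0.10} = 1.645 + 1.282 = 2.926.
δ = d·√(n/2) ⇒ n = 2(δ/d)² = 2 × (2.926 / 0.4705)² = 77.38.
Round up to the next whole unit.

n = 78 per group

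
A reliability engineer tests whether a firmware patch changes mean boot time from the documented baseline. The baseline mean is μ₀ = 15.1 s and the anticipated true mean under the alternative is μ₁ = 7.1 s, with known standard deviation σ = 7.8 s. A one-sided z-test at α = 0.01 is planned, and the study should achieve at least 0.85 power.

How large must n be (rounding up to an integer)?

n = 11

Standardized effect: d = |μ₁ − μ₀| / σ = |7.1 − 15.1| / 7.8 = 1.0256
For power 0.85 need Φ(δ − z_{0.01}) = 0.85, so δ = z_{0.01} + z_{0.15} = 2.326 + 1.036 = 3.363.
δ = d·√n ⇒ n = (δ/d)² = (3.363 / 1.0256)² = 10.75.
Rounding up, n = 11.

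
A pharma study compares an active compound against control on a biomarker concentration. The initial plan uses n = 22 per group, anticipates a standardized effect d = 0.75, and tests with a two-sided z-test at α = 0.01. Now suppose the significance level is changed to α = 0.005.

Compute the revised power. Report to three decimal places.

Power ≈ 0.375

δ = d·√(n/2) = 0.75 × √(22/2) = 2.4875 (unchanged). New critical value: z_{0.0025} = 2.807.
Revised power = Φ(δ − 2.807) + Φ(−δ − 2.807) = Φ(-0.320) + Φ(-5.295) = 0.3746 + 0.0000 = 0.3746.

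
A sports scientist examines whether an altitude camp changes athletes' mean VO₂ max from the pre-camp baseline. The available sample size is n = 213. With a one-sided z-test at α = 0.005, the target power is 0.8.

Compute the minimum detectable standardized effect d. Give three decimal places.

d ≈ 0.234

Need Φ(δ − 2.576) = 0.8, so δ = 2.576 + 0.842 = 3.417.
δ = d·√n ⇒ d = δ/√n = 3.417/√213 = 0.2342.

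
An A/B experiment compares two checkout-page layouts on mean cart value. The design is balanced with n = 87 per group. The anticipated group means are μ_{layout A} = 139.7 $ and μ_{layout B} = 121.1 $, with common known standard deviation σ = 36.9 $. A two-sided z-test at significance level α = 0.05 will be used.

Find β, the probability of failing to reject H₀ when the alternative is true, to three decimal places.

β ≈ 0.086

Standardized effect: d = |μ_{layout A} − μ_{layout B}| / σ = |139.7 − 121.1| / 36.9 = 0.5041
Noncentrality parameter: δ = d·√(n/2) = 0.5041 × √(87/2) = 3.3245
Two-sided α = 0.05 → critical value z_{0.025} = 1.960.
Power = Φ(δ − 1.960) + Φ(−δ − 1.960) = Φ(1.365) + Φ(-5.285) = 0.9138 + 0.0000 = 0.9138.
Type II error: β = 1 − power = 1 − 0.9138 = 0.0862.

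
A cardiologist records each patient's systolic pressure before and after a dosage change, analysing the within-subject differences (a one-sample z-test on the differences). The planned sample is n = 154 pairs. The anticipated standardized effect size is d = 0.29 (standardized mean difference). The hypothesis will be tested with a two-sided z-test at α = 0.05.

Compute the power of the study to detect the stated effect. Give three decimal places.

Noncentrality parameter: δ = d·√n = 0.29 × √154 = 3.5988
Critical value for a two-sided test at α = 0.05: z_{α/2} = 1.960.
Power = Φ(δ − 1.960) + Φ(−δ − 1.960) = Φ(1.639) + Φ(-5.559) = 0.9494 + 0.0000 = 0.9494.

Power ≈ 0.949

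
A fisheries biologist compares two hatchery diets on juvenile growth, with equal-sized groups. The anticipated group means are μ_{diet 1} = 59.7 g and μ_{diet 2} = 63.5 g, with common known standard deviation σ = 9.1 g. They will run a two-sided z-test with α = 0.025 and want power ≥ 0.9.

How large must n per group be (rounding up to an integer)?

n = 143 per group

Standardized effect: d = |μ_{diet 1} − μ_{diet 2}| / σ = |59.7 − 63.5| / 9.1 = 0.4176
For power 0.9 need Φ(δ − z_{0.0125}) = 0.9, so δ = z_{0.0125} + z_{0.10} = 2.241 + 1.282 = 3.523.
(Ignoring the negligible lower-tail rejection probability gives the usual closed-form inversion.)
δ = d·√(n/2) ⇒ n = 2(δ/d)² = 2 × (3.523 / 0.4176)² = 142.35.
Rounding up, n = 143 per group.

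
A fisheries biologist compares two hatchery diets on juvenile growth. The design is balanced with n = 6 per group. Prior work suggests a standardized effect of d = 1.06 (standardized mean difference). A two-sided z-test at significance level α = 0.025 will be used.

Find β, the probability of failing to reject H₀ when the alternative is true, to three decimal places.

Noncentrality parameter: δ = d·√(n/2) = 1.06 × √(6/2) = 1.8360
Critical value for a two-sided test at α = 0.025: z_{α/2} = 2.241.
Power = Φ(δ − 2.241) + Φ(−δ − 2.241) = Φ(-0.405) + Φ(-4.077) = 0.3426 + 0.0000 = 0.3426.
Type II error: β = 1 − power = 1 − 0.3426 = 0.6574.

β ≈ 0.657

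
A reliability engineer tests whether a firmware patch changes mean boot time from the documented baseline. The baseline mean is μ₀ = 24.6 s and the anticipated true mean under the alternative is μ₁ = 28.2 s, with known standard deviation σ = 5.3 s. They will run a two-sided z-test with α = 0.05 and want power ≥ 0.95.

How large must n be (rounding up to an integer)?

n = 29

Standardized effect: d = |μ₁ − μ₀| / σ = |28.2 − 24.6| / 5.3 = 0.6792
For power 0.95 need Φ(δ − z_{0.025}) = 0.95, so δ = z_{0.025} + z_{0.05} = 1.960 + 1.645 = 3.605.
(For δ > 0 the lower-tail rejection region contributes negligibly to power, so the one-term inversion is standard.)
δ = d·√n ⇒ n = (δ/d)² = (3.605 / 0.6792)² = 28.17.
Rounding up, n = 29.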